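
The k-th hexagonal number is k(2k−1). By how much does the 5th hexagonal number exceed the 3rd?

30

5·(2·5 − 1) = 45 and 3·(2·3 − 1) = 15.
Difference: 45 − 15 = 30.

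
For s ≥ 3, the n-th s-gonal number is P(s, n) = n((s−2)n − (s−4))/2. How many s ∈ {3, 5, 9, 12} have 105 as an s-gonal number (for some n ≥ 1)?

2

s = 3: P(3, 14) = 105. ✓
s = 5: P(5, 8) = 92 and P(5, 9) = 117; 105 is not s-gonal.
s = 9: P(9, 5) = 75 and P(9, 6) = 111; 105 is not s-gonal.
s = 12: P(12, 5) = 105. ✓
Hits: s ∈ {3, 12} → 2.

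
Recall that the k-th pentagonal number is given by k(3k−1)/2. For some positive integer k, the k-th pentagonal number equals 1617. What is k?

Set n(3n−1)/2 = 1617, giving 3n² − n − 3234 = 0.
The discriminant is 1 + 24·1617 = 38809, and √38809 = 197.
So n = (1 + 197) / 6 = 198/6 = 33.
Check: 33·(3·33 − 1)/2 = 1617. ✓

33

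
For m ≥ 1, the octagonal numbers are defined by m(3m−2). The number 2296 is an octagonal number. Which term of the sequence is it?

28

Set n(3n−2) = 2296, giving 3n² − 2n − 2296 = 0.
The discriminant is 4 + 12·2296 = 27556, and √27556 = 166.
So n = (2 + 166) / 6 = 168/6 = 28.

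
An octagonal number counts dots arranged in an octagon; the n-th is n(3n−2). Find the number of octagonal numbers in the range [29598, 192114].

154

The n-th octagonal number is n(3n−2).
Smallest index with value ≥ 29598: n = 100 (giving 29800).
Largest index with value ≤ 192114: n = 253 (giving 191521).
Indices 100 through 253: 154 terms.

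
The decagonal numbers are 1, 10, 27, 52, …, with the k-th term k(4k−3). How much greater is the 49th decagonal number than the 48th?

385

Consecutive decagonal numbers differ by 8n − 7: here 8·49 − 7 = 385.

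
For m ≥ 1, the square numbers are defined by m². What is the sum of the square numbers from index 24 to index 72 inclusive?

Σ_{i=24}^{72} i² = 127020 − 4324 = 122696.

122696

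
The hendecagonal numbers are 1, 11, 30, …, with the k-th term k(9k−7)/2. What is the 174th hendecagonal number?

The 174th hendecagonal number is n(9n−7)/2 with n = 174.
174·(9·174 − 7)/2 = 174·1559/2 = 135633.

135633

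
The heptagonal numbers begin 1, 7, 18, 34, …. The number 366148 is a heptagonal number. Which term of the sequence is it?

Set n(5n−3)/2 = 366148, giving 5n² − 3n − 732296 = 0.
The discriminant is 9 + 40·366148 = 14645929, and √14645929 = 3827.
So n = (3 + 3827) / 10 = 3830/10 = 383.
Check: 383·(5·383 − 3)/2 = 366148. ✓

383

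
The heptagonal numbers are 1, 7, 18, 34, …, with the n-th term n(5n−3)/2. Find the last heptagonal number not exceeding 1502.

Solve n(5n−3)/2 ≤ 1502 for integer n.
n = 24 gives 1404 ≤ 1502, while n = 25 gives 1525 > 1502; so the answer is 1404.

1404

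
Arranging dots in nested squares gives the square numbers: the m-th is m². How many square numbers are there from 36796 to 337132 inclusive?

389

The n-th square number is n².
Smallest index with value ≥ 36796: n = 192 (giving 36864).
Largest index with value ≤ 337132: n = 580 (giving 336400).
Indices 192 through 580: 389 terms.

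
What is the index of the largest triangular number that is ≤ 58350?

Solve n(n+1)/2 ≤ 58350 for integer n.
n = 341 gives 58311 ≤ 58350, while n = 342 gives 58653 > 58350; so the answer is index 341.

341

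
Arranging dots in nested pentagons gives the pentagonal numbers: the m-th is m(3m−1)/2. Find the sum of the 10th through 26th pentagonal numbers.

8721

Σ i(3i−1)/2 = (3Σi² − Σi) / 2 over i = 10..26.
Σi = 351 − 45 = 306 and Σi² = 6201 − 285 = 5916.
(3·5916 − 1·306) / 2 = 17442/2 = 8721.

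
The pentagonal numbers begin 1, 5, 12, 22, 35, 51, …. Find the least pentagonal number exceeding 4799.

Solve n(3n−1)/2 > 4799 for integer n.
The largest n with value ≤ 4799 is 56 (since 4676 ≤ 4799 < 4845), so the first above is n = 57, value 4845.

4845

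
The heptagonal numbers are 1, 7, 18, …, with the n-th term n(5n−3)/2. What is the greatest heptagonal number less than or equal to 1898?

Solve n(5n−3)/2 ≤ 1898 for integer n.
n = 27 gives 1782 ≤ 1898, while n = 28 gives 1918 > 1898; so the answer is 1782.

1782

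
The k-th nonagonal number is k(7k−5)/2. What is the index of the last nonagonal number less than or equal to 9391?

Solve n(7n−5)/2 ≤ 9391 for integer n.
n = 52 gives 9334 ≤ 9391, while n = 53 gives 9699 > 9391; so the answer is index 52.

52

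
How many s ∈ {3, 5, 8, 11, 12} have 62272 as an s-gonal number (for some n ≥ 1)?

1

s = 3: P(3, 352) = 62128 and P(3, 353) = 62481; 62272 is not s-gonal.
s = 5: P(5, 203) = 61712 and P(5, 204) = 62322; 62272 is not s-gonal.
s = 8: P(8, 144) = 61920 and P(8, 145) = 62785; 62272 is not s-gonal.
s = 11: P(11, 118) = 62245 and P(11, 119) = 63308; 62272 is not s-gonal.
s = 12: P(12, 112) = 62272. ✓
Hits: s ∈ {12} → 1.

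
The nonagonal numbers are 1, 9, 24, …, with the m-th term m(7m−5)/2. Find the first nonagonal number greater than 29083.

29394

Solve n(7n−5)/2 > 29083 for integer n.
The largest n with value ≤ 29083 is 91 (since 28756 ≤ 29083 < 29394), so the first above is n = 92, value 29394.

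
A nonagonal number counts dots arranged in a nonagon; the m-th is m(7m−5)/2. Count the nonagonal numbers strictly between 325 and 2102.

14

The n-th nonagonal number is n(7n−5)/2.
Smallest index with value > 325: n = 11 (giving 396).
Largest index with value < 2102: n = 24 (giving 1956).
Indices 11 through 24: 14 terms.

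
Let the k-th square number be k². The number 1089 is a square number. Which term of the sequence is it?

33

We need n² = 1089, so n = √1089 = 33.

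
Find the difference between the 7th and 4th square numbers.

7² = 49 and 4² = 16.
Difference: 49 − 16 = 33.

33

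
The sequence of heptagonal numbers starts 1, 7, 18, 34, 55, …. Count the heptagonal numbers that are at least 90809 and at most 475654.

246

The n-th heptagonal number is n(5n−3)/2.
Smallest index with value ≥ 90809: n = 191 (giving 90916).
Largest index with value ≤ 475654: n = 436 (giving 474586).
Indices 191 through 436: 246 terms.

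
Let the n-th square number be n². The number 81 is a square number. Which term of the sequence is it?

9

We need n² = 81, so n = √81 = 9.
Check: 9² = 81. ✓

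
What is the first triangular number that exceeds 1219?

1225

Solve n(n+1)/2 > 1219 for integer n.
The largest n with value ≤ 1219 is 48 (since 1176 ≤ 1219 < 1225), so the first above is n = 49, value 1225.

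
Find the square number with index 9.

9² = 81.

81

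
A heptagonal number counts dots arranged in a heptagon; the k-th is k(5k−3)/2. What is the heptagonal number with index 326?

265201

The 326th heptagonal number is n(5n−3)/2 with n = 326.
326·(5·326 − 3)/2 = 326·1627/2 = 265201.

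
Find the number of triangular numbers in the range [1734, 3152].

20

The n-th triangular number is n(n+1)/2.
Smallest index with value ≥ 1734: n = 59 (giving 1770).
Largest index with value ≤ 3152: n = 78 (giving 3081).
Indices 59 through 78: 20 terms.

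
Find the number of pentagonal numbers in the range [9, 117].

The n-th pentagonal number is n(3n−1)/2.
Smallest index with value ≥ 9: n = 3 (giving 12).
Largest index with value ≤ 117: n = 9 (giving 117).
Indices 3 through 9: 7 terms.

7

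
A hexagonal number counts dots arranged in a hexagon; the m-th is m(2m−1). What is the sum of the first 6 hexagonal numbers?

Σ i(2i−1) = 2Σi² − Σi over i = 1..6.
Σi = 21 and Σi² = 91.
2·91 − 1·21 = 161.

161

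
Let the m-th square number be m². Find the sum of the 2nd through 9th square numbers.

284

Σ_{i=2}^{9} i² = 285 − 1 = 284.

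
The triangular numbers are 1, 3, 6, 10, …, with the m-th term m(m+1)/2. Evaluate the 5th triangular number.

15

The 5th triangular number is n(n+1)/2 with n = 5.
5·6/2 = 30/2 = 15.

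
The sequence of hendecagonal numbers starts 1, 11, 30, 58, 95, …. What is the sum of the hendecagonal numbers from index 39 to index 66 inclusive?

Σ i(9i−7)/2 = (9Σi² − 7Σi) / 2 over i = 39..66.
Σi = 2211 − 741 = 1470 and Σi² = 98021 − 19019 = 79002.
(9·79002 − 7·1470) / 2 = 700728/2 = 350364.

350364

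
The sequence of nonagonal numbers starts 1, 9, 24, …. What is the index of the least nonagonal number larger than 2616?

Solve n(7n−5)/2 > 2616 for integer n.
The largest n with value ≤ 2616 is 27 (since 2484 ≤ 2616 < 2674), so the first above is n = 28, value 2674.

28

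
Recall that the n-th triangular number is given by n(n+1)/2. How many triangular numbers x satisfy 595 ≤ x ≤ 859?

7

The n-th triangular number is n(n+1)/2.
Smallest index with value ≥ 595: n = 34 (giving 595).
Largest index with value ≤ 859: n = 40 (giving 820).
Indices 34 through 40: 7 terms.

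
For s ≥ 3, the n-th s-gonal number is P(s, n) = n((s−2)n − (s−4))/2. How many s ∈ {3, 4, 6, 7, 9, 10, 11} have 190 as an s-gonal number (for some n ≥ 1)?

s = 3: P(3, 19) = 190. ✓
s = 4: P(4, 13) = 169 and P(4, 14) = 196; 190 is not s-gonal.
s = 6: P(6, 10) = 190. ✓
s = 7: P(7, 9) = 189 and P(7, 10) = 235; 190 is not s-gonal.
s = 9: P(9, 7) = 154 and P(9, 8) = 204; 190 is not s-gonal.
s = 10: P(10, 7) = 175 and P(10, 8) = 232; 190 is not s-gonal.
s = 11: P(11, 6) = 141 and P(11, 7) = 196; 190 is not s-gonal.
Hits: s ∈ {3, 6} → 2.

2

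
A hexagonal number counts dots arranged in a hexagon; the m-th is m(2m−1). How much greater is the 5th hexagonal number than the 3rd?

30

5·(2·5 − 1) = 45 and 3·(2·3 − 1) = 15.
Difference: 45 − 15 = 30.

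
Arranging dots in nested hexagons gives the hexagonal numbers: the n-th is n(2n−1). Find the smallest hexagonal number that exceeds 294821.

296065

Solve n(2n−1) > 294821 for integer n.
The largest n with value ≤ 294821 is 384 (since 294528 ≤ 294821 < 296065), so the first above is n = 385, value 296065.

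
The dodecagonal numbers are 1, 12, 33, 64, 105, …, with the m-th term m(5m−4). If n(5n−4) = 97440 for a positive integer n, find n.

140

Set n(5n−4) = 97440, giving 5n² − 4n − 97440 = 0.
The discriminant is 16 + 20·97440 = 1948816, and √1948816 = 1396.
So n = (4 + 1396) / 10 = 1400/10 = 140.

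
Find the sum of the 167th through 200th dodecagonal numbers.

5715689

Σ i(5i−4) = 5Σi² − 4Σi over i = 167..200.
Σi = 20100 − 13861 = 6239 and Σi² = 2686700 − 1538571 = 1148129.
5·1148129 − 4·6239 = 5715689.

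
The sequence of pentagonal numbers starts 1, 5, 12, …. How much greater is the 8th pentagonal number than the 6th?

41

8·(3·8 − 1)/2 = 92 and 6·(3·6 − 1)/2 = 51.
Difference: 92 − 51 = 41.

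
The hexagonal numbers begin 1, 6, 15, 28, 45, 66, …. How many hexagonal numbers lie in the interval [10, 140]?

The n-th hexagonal number is n(2n−1).
Smallest index with value ≥ 10: n = 3 (giving 15).
Largest index with value ≤ 140: n = 8 (giving 120).
Indices 3 through 8: 6 terms.

6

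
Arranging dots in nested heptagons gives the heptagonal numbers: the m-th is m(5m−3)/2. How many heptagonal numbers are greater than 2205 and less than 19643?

58

The n-th heptagonal number is n(5n−3)/2.
Smallest index with value > 2205: n = 31 (giving 2356).
Largest index with value < 19643: n = 88 (giving 19228).
Indices 31 through 88: 58 terms.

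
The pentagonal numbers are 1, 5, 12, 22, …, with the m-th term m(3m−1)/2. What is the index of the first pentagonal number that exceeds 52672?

Solve n(3n−1)/2 > 52672 for integer n.
The largest n with value ≤ 52672 is 187 (since 52360 ≤ 52672 < 52922), so the first above is n = 188, value 52922.

188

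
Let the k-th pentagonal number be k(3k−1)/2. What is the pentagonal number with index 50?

The 50th pentagonal number is n(3n−1)/2 with n = 50.
50·(3·50 − 1)/2 = 50·149/2 = 3725.

3725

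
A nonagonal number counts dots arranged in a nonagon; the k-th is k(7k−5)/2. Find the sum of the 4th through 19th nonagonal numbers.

8136

Σ i(7i−5)/2 = (7Σi² − 5Σi) / 2 over i = 4..19.
Σi = 190 − 6 = 184 and Σi² = 2470 − 14 = 2456.
(7·2456 − 5·184) / 2 = 16272/2 = 8136.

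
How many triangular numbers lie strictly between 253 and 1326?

28

The n-th triangular number is n(n+1)/2.
Smallest index with value > 253: n = 23 (giving 276).
Largest index with value < 1326: n = 50 (giving 1275).
Indices 23 through 50: 28 terms.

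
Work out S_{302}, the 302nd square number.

302² = 91204.

91204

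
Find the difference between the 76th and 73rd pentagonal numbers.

76·(3·76 − 1)/2 = 8626 and 73·(3·73 − 1)/2 = 7957.
Difference: 8626 − 7957 = 669.

669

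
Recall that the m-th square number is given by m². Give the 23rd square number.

529

23² = 529.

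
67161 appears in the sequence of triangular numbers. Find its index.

366

Set n(n+1)/2 = 67161, giving n² + n − 134322 = 0.
The discriminant is 1 + 8·67161 = 537289, and √537289 = 733.
So n = (-1 + 733) / 2 = 732/2 = 366.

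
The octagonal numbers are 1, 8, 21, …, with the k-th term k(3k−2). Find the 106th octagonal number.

The 106th octagonal number is n(3n−2) with n = 106.
106·(3·106 − 2) = 106·316 = 33496.

33496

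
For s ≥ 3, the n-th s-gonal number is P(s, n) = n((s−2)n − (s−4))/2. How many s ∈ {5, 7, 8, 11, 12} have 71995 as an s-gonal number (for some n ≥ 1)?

1

s = 5: P(5, 219) = 71832 and P(5, 220) = 72490; 71995 is not s-gonal.
s = 7: P(7, 170) = 71995. ✓
s = 8: P(8, 155) = 71765 and P(8, 156) = 72696; 71995 is not s-gonal.
s = 11: P(11, 126) = 71001 and P(11, 127) = 72136; 71995 is not s-gonal.
s = 12: P(12, 120) = 71520 and P(12, 121) = 72721; 71995 is not s-gonal.
Hits: s ∈ {7} → 1.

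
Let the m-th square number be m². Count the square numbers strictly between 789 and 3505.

The n-th square number is n².
Smallest index with value > 789: n = 29 (giving 841).
Largest index with value < 3505: n = 59 (giving 3481).
Indices 29 through 59: 31 terms.

31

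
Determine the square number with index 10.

100

10² = 100.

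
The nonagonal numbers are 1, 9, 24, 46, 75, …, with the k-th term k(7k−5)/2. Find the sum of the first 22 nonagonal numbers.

Σ i(7i−5)/2 = (7Σi² − 5Σi) / 2 over i = 1..22.
Σi = 253 and Σi² = 3795.
(7·3795 − 5·253) / 2 = 25300/2 = 12650.

12650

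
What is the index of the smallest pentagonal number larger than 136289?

302

Solve n(3n−1)/2 > 136289 for integer n.
The largest n with value ≤ 136289 is 301 (since 135751 ≤ 136289 < 136655), so the first above is n = 302, value 136655.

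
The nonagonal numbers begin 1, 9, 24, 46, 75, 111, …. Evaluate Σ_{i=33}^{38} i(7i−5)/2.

25994

Σ i(7i−5)/2 = (7Σi² − 5Σi) / 2 over i = 33..38.
Σi = 741 − 528 = 213 and Σi² = 19019 − 11440 = 7579.
(7·7579 − 5·213) / 2 = 51988/2 = 25994.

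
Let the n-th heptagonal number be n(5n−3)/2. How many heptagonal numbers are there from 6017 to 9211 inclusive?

The n-th heptagonal number is n(5n−3)/2.
Smallest index with value ≥ 6017: n = 50 (giving 6175).
Largest index with value ≤ 9211: n = 61 (giving 9211).
Indices 50 through 61: 12 terms.

12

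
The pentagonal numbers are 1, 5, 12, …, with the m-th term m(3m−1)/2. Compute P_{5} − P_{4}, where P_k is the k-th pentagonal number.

Consecutive pentagonal numbers differ by 3n − 2: here 3·5 − 2 = 13.

13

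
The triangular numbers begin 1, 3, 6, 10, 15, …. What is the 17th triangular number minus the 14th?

48

17·18/2 = 153 and 14·15/2 = 105.
Difference: 153 − 105 = 48.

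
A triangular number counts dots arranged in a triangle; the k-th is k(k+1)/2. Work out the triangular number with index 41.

861

The 41st triangular number is n(n+1)/2 with n = 41.
41·42/2 = 1722/2 = 861.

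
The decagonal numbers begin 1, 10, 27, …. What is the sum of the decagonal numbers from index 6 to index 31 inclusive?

40001

Σ i(4i−3) = 4Σi² − 3Σi over i = 6..31.
Σi = 496 − 15 = 481 and Σi² = 10416 − 55 = 10361.
4·10361 − 3·481 = 40001.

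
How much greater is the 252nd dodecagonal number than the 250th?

5012

252·(5·252 − 4) = 316512 and 250·(5·250 − 4) = 311500.
Difference: 316512 − 311500 = 5012.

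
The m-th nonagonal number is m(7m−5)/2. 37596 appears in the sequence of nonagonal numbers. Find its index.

Set n(7n−5)/2 = 37596, giving 7n² − 5n − 75192 = 0.
So n = (5 + 1451) / 14 = 1456/14 = 104.
Check: 104·(7·104 − 5)/2 = 37596. ✓

104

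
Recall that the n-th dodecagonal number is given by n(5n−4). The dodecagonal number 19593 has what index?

Set n(5n−4) = 19593, giving 5n² − 4n − 19593 = 0.
The discriminant is 16 + 20·19593 = 391876, and √391876 = 626.
So n = (4 + 626) / 10 = 630/10 = 63.
Check: 63·(5·63 − 4) = 19593. ✓

63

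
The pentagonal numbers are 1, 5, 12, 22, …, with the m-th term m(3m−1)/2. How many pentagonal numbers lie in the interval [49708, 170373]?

The n-th pentagonal number is n(3n−1)/2.
Smallest index with value ≥ 49708: n = 183 (giving 50142).
Largest index with value ≤ 170373: n = 337 (giving 170185).
Indices 183 through 337: 155 terms.

155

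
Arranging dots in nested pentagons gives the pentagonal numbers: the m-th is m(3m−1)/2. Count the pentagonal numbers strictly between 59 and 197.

5

The n-th pentagonal number is n(3n−1)/2.
Smallest index with value > 59: n = 7 (giving 70).
Largest index with value < 197: n = 11 (giving 176).
Indices 7 through 11: 5 terms.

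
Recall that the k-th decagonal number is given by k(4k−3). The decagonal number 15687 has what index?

Set n(4n−3) = 15687, giving 4n² − 3n − 15687 = 0.
So n = (3 + 501) / 8 = 504/8 = 63.
Check: 63·(4·63 − 3) = 15687. ✓

63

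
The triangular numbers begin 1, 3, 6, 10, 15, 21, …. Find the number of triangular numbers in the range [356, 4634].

The n-th triangular number is n(n+1)/2.
Smallest index with value ≥ 356: n = 27 (giving 378).
Largest index with value ≤ 4634: n = 95 (giving 4560).
Indices 27 through 95: 69 terms.

69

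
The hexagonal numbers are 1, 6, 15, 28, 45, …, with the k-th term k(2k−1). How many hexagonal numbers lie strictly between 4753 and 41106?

94

The n-th hexagonal number is n(2n−1).
Smallest index with value > 4753: n = 50 (giving 4950).
Largest index with value < 41106: n = 143 (giving 40755).
Indices 50 through 143: 94 terms.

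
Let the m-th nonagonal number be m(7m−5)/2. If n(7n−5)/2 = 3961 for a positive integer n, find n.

34

Set n(7n−5)/2 = 3961, giving 7n² − 5n − 7922 = 0.
So n = (5 + 471) / 14 = 476/14 = 34.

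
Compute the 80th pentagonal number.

The 80th pentagonal number is n(3n−1)/2 with n = 80.
80·(3·80 − 1)/2 = 80·239/2 = 9560.

9560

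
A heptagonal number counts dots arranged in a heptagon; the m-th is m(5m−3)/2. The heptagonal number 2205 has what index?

30

Set n(5n−3)/2 = 2205, giving 5n² − 3n − 4410 = 0.
The discriminant is 9 + 40·2205 = 88209, and √88209 = 297.
So n = (3 + 297) / 10 = 300/10 = 30.
Check: 30·(5·30 − 3)/2 = 2205. ✓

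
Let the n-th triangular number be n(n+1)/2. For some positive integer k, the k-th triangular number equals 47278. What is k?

307

Set n(n+1)/2 = 47278, giving n² + n − 94556 = 0.
So n = (-1 + 615) / 2 = 614/2 = 307.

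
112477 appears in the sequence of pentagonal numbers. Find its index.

Set n(3n−1)/2 = 112477, giving 3n² − n − 224954 = 0.
The discriminant is 1 + 24·112477 = 2699449, and √2699449 = 1643.
So n = (1 + 1643) / 6 = 1644/6 = 274.
Check: 274·(3·274 − 1)/2 = 112477. ✓

274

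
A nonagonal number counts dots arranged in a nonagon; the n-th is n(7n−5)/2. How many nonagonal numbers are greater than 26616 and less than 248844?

The n-th nonagonal number is n(7n−5)/2.
Smallest index with value > 26616: n = 88 (giving 26884).
Largest index with value < 248844: n = 266 (giving 246981).
Indices 88 through 266: 179 terms.

179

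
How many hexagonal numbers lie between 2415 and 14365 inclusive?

51

The n-th hexagonal number is n(2n−1).
Smallest index with value ≥ 2415: n = 35 (giving 2415).
Largest index with value ≤ 14365: n = 85 (giving 14365).
Indices 35 through 85: 51 terms.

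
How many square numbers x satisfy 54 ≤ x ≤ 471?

The n-th square number is n².
Smallest index with value ≥ 54: n = 8 (giving 64).
Largest index with value ≤ 471: n = 21 (giving 441).
Indices 8 through 21: 14 terms.

14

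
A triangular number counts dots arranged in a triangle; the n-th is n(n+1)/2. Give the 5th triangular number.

5·6/2 = 30/2 = 15.

15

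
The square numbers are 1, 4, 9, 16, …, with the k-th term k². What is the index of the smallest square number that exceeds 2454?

50

Solve n² > 2454 for integer n.
The largest n with value ≤ 2454 is 49 (since 2401 ≤ 2454 < 2500), so the first above is n = 50, value 2500.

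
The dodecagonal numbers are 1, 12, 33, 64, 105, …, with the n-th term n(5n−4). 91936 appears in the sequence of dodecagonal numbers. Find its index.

136

Set n(5n−4) = 91936, giving 5n² − 4n − 91936 = 0.
The discriminant is 16 + 20·91936 = 1838736, and √1838736 = 1356.
So n = (4 + 1356) / 10 = 1360/10 = 136.
Check: 136·(5·136 − 4) = 91936. ✓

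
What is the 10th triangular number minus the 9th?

10

Consecutive triangular numbers differ by n: T_{10} − T_{9} = 10.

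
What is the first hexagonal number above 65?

Solve n(2n−1) > 65 for integer n.
The largest n with value ≤ 65 is 5 (since 45 ≤ 65 < 66), so the first above is n = 6, value 66.

66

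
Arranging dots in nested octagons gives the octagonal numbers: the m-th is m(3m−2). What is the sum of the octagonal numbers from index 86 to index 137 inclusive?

1962974

Σ i(3i−2) = 3Σi² − 2Σi over i = 86..137.
Σi = 9453 − 3655 = 5798 and Σi² = 866525 − 208335 = 658190.
3·658190 − 2·5798 = 1962974.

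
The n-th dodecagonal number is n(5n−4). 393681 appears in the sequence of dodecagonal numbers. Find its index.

281

Set n(5n−4) = 393681, giving 5n² − 4n − 393681 = 0.
The discriminant is 16 + 20·393681 = 7873636, and √7873636 = 2806.
So n = (4 + 2806) / 10 = 2810/10 = 281.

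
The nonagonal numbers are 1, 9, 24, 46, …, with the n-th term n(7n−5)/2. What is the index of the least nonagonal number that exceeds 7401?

47

Solve n(7n−5)/2 > 7401 for integer n.
The largest n with value ≤ 7401 is 46 (since 7291 ≤ 7401 < 7614), so the first above is n = 47, value 7614.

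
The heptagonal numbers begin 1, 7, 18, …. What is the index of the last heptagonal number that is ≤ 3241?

Solve n(5n−3)/2 ≤ 3241 for integer n.
n = 36 gives 3186 ≤ 3241, while n = 37 gives 3367 > 3241; so the answer is index 36.

36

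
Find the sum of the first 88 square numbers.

231044

Σ_{i=1}^{88} i² = 88·89·177/6 = 231044.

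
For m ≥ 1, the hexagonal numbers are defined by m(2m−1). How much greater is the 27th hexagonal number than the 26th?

Consecutive hexagonal numbers differ by 4n − 3: here 4·27 − 3 = 105.

105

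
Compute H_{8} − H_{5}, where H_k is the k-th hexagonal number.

75

8·(2·8 − 1) = 120 and 5·(2·5 − 1) = 45.
Difference: 120 − 45 = 75.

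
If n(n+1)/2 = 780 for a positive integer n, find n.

39

Set n(n+1)/2 = 780, giving n² + n − 1560 = 0.
The discriminant is 1 + 8·780 = 6241, and √6241 = 79.
So n = (-1 + 79) / 2 = 78/2 = 39.
Check: 39·40/2 = 780. ✓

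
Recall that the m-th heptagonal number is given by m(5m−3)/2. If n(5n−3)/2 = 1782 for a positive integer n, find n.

27

Set n(5n−3)/2 = 1782, giving 5n² − 3n − 3564 = 0.
The discriminant is 9 + 40·1782 = 71289, and √71289 = 267.
So n = (3 + 267) / 10 = 270/10 = 27.
Check: 27·(5·27 − 3)/2 = 1782. ✓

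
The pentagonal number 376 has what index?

Set n(3n−1)/2 = 376, giving 3n² − n − 752 = 0.
The discriminant is 1 + 24·376 = 9025, and √9025 = 95.
So n = (1 + 95) / 6 = 96/6 = 16.
Check: 16·(3·16 − 1)/2 = 376. ✓

16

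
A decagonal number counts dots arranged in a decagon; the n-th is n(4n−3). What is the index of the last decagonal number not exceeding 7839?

44

Solve n(4n−3) ≤ 7839 for integer n.
n = 44 gives 7612 ≤ 7839, while n = 45 gives 7965 > 7839; so the answer is index 44.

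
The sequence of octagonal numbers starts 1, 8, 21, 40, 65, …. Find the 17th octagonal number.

833

The 17th octagonal number is n(3n−2) with n = 17.
17·(3·17 − 2) = 17·49 = 833.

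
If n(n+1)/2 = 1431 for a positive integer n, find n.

53

Set n(n+1)/2 = 1431, giving n² + n − 2862 = 0.
The discriminant is 1 + 8·1431 = 11449, and √11449 = 107.
So n = (-1 + 107) / 2 = 106/2 = 53.
Check: 53·54/2 = 1431. ✓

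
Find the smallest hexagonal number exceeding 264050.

264628

Solve n(2n−1) > 264050 for integer n.
The largest n with value ≤ 264050 is 363 (since 263175 ≤ 264050 < 264628), so the first above is n = 364, value 264628.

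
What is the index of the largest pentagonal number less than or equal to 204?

11

Solve n(3n−1)/2 ≤ 204 for integer n.
n = 11 gives 176 ≤ 204, while n = 12 gives 210 > 204; so the answer is index 11.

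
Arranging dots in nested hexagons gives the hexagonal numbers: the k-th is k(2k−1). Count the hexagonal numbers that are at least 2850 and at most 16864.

The n-th hexagonal number is n(2n−1).
Smallest index with value ≥ 2850: n = 38 (giving 2850).
Largest index with value ≤ 16864: n = 92 (giving 16836).
Indices 38 through 92: 55 terms.

55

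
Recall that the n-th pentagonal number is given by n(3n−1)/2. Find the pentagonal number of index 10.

145

10·(3·10 − 1)/2 = 10·29/2 = 145.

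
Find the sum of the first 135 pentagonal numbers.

1239300

Σ i(3i−1)/2 = (3Σi² − Σi) / 2 over i = 1..135.
Σi = 9180 and Σi² = 829260.
(3·829260 − 1·9180) / 2 = 2478600/2 = 1239300.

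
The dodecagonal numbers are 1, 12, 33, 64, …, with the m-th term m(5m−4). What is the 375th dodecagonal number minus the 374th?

Consecutive dodecagonal numbers differ by 10n − 9: here 10·375 − 9 = 3741.

3741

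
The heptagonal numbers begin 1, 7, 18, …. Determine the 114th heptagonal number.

32319

The 114th heptagonal number is n(5n−3)/2 with n = 114.
114·(5·114 − 3)/2 = 114·567/2 = 32319.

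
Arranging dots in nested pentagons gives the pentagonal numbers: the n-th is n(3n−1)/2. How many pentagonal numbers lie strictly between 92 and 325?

6

The n-th pentagonal number is n(3n−1)/2.
Smallest index with value > 92: n = 9 (giving 117).
Largest index with value < 325: n = 14 (giving 287).
Indices 9 through 14: 6 terms.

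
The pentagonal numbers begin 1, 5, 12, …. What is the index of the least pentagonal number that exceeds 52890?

Solve n(3n−1)/2 > 52890 for integer n.
The largest n with value ≤ 52890 is 187 (since 52360 ≤ 52890 < 52922), so the first above is n = 188, value 52922.

188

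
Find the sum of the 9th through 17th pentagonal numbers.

Σ i(3i−1)/2 = (3Σi² − Σi) / 2 over i = 9..17.
Σi = 153 − 36 = 117 and Σi² = 1785 − 204 = 1581.
(3·1581 − 1·117) / 2 = 4626/2 = 2313.

2313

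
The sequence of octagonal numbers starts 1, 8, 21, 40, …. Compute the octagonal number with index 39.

4485

The 39th octagonal number is n(3n−2) with n = 39.
39·(3·39 − 2) = 39·115 = 4485.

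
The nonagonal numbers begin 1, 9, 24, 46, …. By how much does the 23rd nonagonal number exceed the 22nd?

155

Consecutive nonagonal numbers differ by 7n − 6: here 7·23 − 6 = 155.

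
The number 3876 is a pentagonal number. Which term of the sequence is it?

51

Set n(3n−1)/2 = 3876, giving 3n² − n − 7752 = 0.
The discriminant is 1 + 24·3876 = 93025, and √93025 = 305.
So n = (1 + 305) / 6 = 306/6 = 51.
Check: 51·(3·51 − 1)/2 = 3876. ✓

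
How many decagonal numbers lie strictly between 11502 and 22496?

The n-th decagonal number is n(4n−3).
Smallest index with value > 11502: n = 55 (giving 11935).
Largest index with value < 22496: n = 75 (giving 22275).
Indices 55 through 75: 21 terms.

21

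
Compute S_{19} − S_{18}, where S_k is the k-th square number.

n² − (n−1)² = 2n − 1, so 19² − 18² = 2·19 − 1 = 37.

37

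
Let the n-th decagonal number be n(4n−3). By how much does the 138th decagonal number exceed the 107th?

30287

138·(4·138 − 3) = 75762 and 107·(4·107 − 3) = 45475.
Difference: 75762 − 45475 = 30287.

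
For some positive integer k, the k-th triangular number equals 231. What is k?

Set n(n+1)/2 = 231, giving n² + n − 462 = 0.
The discriminant is 1 + 8·231 = 1849, and √1849 = 43.
So n = (-1 + 43) / 2 = 42/2 = 21.

21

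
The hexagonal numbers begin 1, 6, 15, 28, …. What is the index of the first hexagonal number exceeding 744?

20

Solve n(2n−1) > 744 for integer n.
The largest n with value ≤ 744 is 19 (since 703 ≤ 744 < 780), so the first above is n = 20, value 780.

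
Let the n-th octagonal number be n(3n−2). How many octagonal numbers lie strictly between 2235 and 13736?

40

The n-th octagonal number is n(3n−2).
Smallest index with value > 2235: n = 28 (giving 2296).
Largest index with value < 13736: n = 67 (giving 13333).
Indices 28 through 67: 40 terms.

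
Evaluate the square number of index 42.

The 42nd square number is n² with n = 42.
42² = 1764.

1764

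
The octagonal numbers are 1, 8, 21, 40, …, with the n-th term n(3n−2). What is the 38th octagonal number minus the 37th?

223

Consecutive octagonal numbers differ by 6n − 5: here 6·38 − 5 = 223.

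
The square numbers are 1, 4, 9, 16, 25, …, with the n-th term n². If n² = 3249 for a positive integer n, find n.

We need n² = 3249, so n = √3249 = 57.

57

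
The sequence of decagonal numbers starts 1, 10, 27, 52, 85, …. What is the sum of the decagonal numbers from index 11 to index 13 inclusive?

Σ i(4i−3) = 4Σi² − 3Σi over i = 11..13.
Σi = 91 − 55 = 36 and Σi² = 819 − 385 = 434.
4·434 − 3·36 = 1628.

1628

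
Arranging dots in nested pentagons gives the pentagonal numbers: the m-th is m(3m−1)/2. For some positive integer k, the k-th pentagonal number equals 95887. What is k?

Set n(3n−1)/2 = 95887, giving 3n² − n − 191774 = 0.
The discriminant is 1 + 24·95887 = 2301289, and √2301289 = 1517.
So n = (1 + 1517) / 6 = 1518/6 = 253.
Check: 253·(3·253 − 1)/2 = 95887. ✓

253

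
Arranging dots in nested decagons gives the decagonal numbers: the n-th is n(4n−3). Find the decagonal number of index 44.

The 44th decagonal number is n(4n−3) with n = 44.
44·(4·44 − 3) = 44·173 = 7612.

7612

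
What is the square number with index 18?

324

18² = 324.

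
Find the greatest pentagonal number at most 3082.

Solve n(3n−1)/2 ≤ 3082 for integer n.
n = 45 gives 3015 ≤ 3082, while n = 46 gives 3151 > 3082; so the answer is 3015.

3015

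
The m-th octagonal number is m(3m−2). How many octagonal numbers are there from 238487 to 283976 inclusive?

26

The n-th octagonal number is n(3n−2).
Smallest index with value ≥ 238487: n = 283 (giving 239701).
Largest index with value ≤ 283976: n = 308 (giving 283976).
Indices 283 through 308: 26 terms.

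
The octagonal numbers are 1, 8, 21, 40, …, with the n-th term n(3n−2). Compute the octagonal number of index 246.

The 246th octagonal number is n(3n−2) with n = 246.
246·(3·246 − 2) = 246·736 = 181056.

181056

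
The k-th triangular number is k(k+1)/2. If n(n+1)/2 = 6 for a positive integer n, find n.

Set n(n+1)/2 = 6, giving n² + n − 12 = 0.
The discriminant is 1 + 8·6 = 49, and √49 = 7.
So n = (-1 + 7) / 2 = 6/2 = 3.

3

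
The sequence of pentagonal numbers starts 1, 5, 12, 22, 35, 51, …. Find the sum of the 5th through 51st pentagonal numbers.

Σ i(3i−1)/2 = (3Σi² − Σi) / 2 over i = 5..51.
Σi = 1326 − 10 = 1316 and Σi² = 45526 − 30 = 45496.
(3·45496 − 1·1316) / 2 = 135172/2 = 67586.

67586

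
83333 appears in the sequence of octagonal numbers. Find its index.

Set n(3n−2) = 83333, giving 3n² − 2n − 83333 = 0.
The discriminant is 4 + 12·83333 = 1000000, and √1000000 = 1000.
So n = (2 + 1000) / 6 = 1002/6 = 167.
Check: 167·(3·167 − 2) = 83333. ✓

167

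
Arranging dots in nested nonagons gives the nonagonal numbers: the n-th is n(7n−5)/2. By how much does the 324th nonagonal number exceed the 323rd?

2262

Consecutive nonagonal numbers differ by 7n − 6: here 7·324 − 6 = 2262.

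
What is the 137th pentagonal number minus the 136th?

Consecutive pentagonal numbers differ by 3n − 2: here 3·137 − 2 = 409.

409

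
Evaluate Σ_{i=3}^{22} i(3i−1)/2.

Σ i(3i−1)/2 = (3Σi² − Σi) / 2 over i = 3..22.
Σi = 253 − 3 = 250 and Σi² = 3795 − 5 = 3790.
(3·3790 − 1·250) / 2 = 11120/2 = 5560.

5560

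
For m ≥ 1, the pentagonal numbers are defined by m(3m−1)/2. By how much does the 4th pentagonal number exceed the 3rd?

10

Consecutive pentagonal numbers differ by 3n − 2: here 3·4 − 2 = 10.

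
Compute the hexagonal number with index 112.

112·(2·112 − 1) = 112·223 = 24976.

24976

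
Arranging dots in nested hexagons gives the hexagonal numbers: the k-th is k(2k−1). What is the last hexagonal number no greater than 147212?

146611

Solve n(2n−1) ≤ 147212 for integer n.
n = 271 gives 146611 ≤ 147212, while n = 272 gives 147696 > 147212; so the answer is 146611.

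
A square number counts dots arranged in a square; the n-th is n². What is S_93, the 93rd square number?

8649

93² = 8649.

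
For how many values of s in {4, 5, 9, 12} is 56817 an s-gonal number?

1

s = 4: P(4, 238) = 56644 and P(4, 239) = 57121; 56817 is not s-gonal.
s = 5: P(5, 194) = 56357 and P(5, 195) = 56940; 56817 is not s-gonal.
s = 9: P(9, 127) = 56134 and P(9, 128) = 57024; 56817 is not s-gonal.
s = 12: P(12, 107) = 56817. ✓
Hits: s ∈ {12} → 1.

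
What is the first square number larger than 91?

100

Solve n² > 91 for integer n.
The largest n with value ≤ 91 is 9 (since 81 ≤ 91 < 100), so the first above is n = 10, value 100.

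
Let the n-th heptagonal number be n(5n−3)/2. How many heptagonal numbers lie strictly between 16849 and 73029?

89

The n-th heptagonal number is n(5n−3)/2.
Smallest index with value > 16849: n = 83 (giving 17098).
Largest index with value < 73029: n = 171 (giving 72846).
Indices 83 through 171: 89 terms.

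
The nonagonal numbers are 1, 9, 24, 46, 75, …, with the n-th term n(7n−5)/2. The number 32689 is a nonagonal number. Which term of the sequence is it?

Set n(7n−5)/2 = 32689, giving 7n² − 5n − 65378 = 0.
The discriminant is 25 + 56·32689 = 1830609, and √1830609 = 1353.
So n = (5 + 1353) / 14 = 1358/14 = 97.
Check: 97·(7·97 − 5)/2 = 32689. ✓

97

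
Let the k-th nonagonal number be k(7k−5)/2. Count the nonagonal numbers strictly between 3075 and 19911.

The n-th nonagonal number is n(7n−5)/2.
Smallest index with value > 3075: n = 31 (giving 3286).
Largest index with value < 19911: n = 75 (giving 19500).
Indices 31 through 75: 45 terms.

45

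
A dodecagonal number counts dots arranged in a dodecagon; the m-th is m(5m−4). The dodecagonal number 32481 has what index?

81

Set n(5n−4) = 32481, giving 5n² − 4n − 32481 = 0.
So n = (4 + 806) / 10 = 810/10 = 81.
Check: 81·(5·81 − 4) = 32481. ✓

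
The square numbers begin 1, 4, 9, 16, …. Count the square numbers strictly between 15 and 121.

7

The n-th square number is n².
Smallest index with value > 15: n = 4 (giving 16).
Largest index with value < 121: n = 10 (giving 100).
Indices 4 through 10: 7 terms.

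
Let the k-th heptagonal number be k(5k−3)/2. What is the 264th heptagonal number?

173844

The 264th heptagonal number is n(5n−3)/2 with n = 264.
264·(5·264 − 3)/2 = 264·1317/2 = 173844.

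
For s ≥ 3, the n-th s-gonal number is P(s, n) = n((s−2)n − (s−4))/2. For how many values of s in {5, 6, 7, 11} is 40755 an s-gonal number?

2

s = 5: P(5, 165) = 40755. ✓
s = 6: P(6, 143) = 40755. ✓
s = 7: P(7, 127) = 40132 and P(7, 128) = 40768; 40755 is not s-gonal.
s = 11: P(11, 95) = 40280 and P(11, 96) = 41136; 40755 is not s-gonal.
Hits: s ∈ {5, 6} → 2.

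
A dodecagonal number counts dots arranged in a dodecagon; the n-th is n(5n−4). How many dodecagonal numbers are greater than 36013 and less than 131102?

The n-th dodecagonal number is n(5n−4).
Smallest index with value > 36013: n = 86 (giving 36636).
Largest index with value < 131102: n = 162 (giving 130572).
Indices 86 through 162: 77 terms.

77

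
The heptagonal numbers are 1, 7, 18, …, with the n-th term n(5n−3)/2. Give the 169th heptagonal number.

71149

The 169th heptagonal number is n(5n−3)/2 with n = 169.
169·(5·169 − 3)/2 = 169·842/2 = 169·421 = 71149.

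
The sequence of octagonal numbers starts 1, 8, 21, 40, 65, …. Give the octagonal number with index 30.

2640

The 30th octagonal number is n(3n−2) with n = 30.
30·(3·30 − 2) = 30·88 = 2640.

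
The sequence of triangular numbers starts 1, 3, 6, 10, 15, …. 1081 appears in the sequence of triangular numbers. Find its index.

46

Set n(n+1)/2 = 1081, giving n² + n − 2162 = 0.
So n = (-1 + 93) / 2 = 92/2 = 46.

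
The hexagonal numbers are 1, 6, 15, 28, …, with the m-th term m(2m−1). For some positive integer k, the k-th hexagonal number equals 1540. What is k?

Set n(2n−1) = 1540, giving 2n² − n − 1540 = 0.
So n = (1 + 111) / 4 = 112/4 = 28.

28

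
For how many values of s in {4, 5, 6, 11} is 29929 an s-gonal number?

1

s = 4: P(4, 173) = 29929. ✓
s = 5: P(5, 141) = 29751 and P(5, 142) = 30175; 29929 is not s-gonal.
s = 6: P(6, 122) = 29646 and P(6, 123) = 30135; 29929 is not s-gonal.
s = 11: P(11, 81) = 29241 and P(11, 82) = 29971; 29929 is not s-gonal.
Hits: s ∈ {4} → 1.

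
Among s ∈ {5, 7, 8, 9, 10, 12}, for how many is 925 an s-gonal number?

1

s = 5: P(5, 25) = 925. ✓
s = 7: P(7, 19) = 874 and P(7, 20) = 970; 925 is not s-gonal.
s = 8: P(8, 17) = 833 and P(8, 18) = 936; 925 is not s-gonal.
s = 9: P(9, 16) = 856 and P(9, 17) = 969; 925 is not s-gonal.
s = 10: P(10, 15) = 855 and P(10, 16) = 976; 925 is not s-gonal.
s = 12: P(12, 14) = 924 and P(12, 15) = 1065; 925 is not s-gonal.
Hits: s ∈ {5} → 1.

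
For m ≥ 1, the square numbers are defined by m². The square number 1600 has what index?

40

We need n² = 1600, so n = √1600 = 40.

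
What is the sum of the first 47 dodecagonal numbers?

174088

Σ i(5i−4) = 5Σi² − 4Σi over i = 1..47.
Σi = 1128 and Σi² = 35720.
5·35720 − 4·1128 = 174088.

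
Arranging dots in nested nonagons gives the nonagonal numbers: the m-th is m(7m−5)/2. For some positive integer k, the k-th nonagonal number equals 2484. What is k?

Set n(7n−5)/2 = 2484, giving 7n² − 5n − 4968 = 0.
The discriminant is 25 + 56·2484 = 139129, and √139129 = 373.
So n = (5 + 373) / 14 = 378/14 = 27.
Check: 27·(7·27 − 5)/2 = 2484. ✓

27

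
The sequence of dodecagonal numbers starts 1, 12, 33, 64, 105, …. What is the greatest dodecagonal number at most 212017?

211356

Solve n(5n−4) ≤ 212017 for integer n.
n = 206 gives 211356 ≤ 212017, while n = 207 gives 213417 > 212017; so the answer is 211356.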